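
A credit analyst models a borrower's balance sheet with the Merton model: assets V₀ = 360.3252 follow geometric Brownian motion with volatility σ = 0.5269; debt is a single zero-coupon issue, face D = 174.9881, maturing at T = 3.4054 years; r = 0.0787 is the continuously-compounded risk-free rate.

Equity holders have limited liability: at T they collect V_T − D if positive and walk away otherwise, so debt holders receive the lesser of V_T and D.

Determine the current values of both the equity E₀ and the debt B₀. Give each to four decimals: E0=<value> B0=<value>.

d₁ = [ln(V₀/D) + (r + σ²/2)T] / (σ√T)
   = [ln(360.3252/174.9881) + (0.0787 + 0.5·0.5269²)·3.4054] / (0.5269·√3.4054)
   = [0.722289 + 0.740715] / 0.972327 = 1.504642
d₂ = d₁ − σ√T = 1.504642 − 0.972327 = 0.532315
N(d₁) = 0.933792,  N(d₂) = 0.702746,  e^(−rT) = 0.764904
E₀ = V₀·N(d₁) − D·e^(−rT)·N(d₂)
   = 360.3252·0.933792 − 174.9881·0.764904·0.702746 = 242.406830
B₀ = V₀ − E₀ = 360.3252 − 242.406830 = 117.918370

E0=242.4068 B0=117.9184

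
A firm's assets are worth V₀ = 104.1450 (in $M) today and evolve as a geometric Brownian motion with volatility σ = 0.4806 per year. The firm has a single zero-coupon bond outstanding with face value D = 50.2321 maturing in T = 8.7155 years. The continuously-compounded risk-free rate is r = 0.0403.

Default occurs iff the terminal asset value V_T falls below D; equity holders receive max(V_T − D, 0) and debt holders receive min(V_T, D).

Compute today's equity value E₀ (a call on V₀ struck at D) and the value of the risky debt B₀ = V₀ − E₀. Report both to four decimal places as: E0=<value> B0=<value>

d₁ = [ln(V₀/D) + (r + σ²/2)T] / (σ√T)
   = [ln(104.1450/50.2321) + (0.0403 + 0.5·0.4806²)·8.7155] / (0.4806·√8.7155)
   = [0.729130 + 1.357772] / 1.418829 = 1.470863
d₂ = d₁ − σ√T = 1.470863 − 1.418829 = 0.052034
N(d₁) = 0.929336,  N(d₂) = 0.520749,  e^(−rT) = 0.703819
E₀ = V₀·N(d₁) − D·e^(−rT)·N(d₂)
   = 104.1450·0.929336 − 50.2321·0.703819·0.520749 = 78.374967
B₀ = V₀ − E₀ = 104.1450 − 78.374967 = 25.770033

E0=78.3750 B0=25.7700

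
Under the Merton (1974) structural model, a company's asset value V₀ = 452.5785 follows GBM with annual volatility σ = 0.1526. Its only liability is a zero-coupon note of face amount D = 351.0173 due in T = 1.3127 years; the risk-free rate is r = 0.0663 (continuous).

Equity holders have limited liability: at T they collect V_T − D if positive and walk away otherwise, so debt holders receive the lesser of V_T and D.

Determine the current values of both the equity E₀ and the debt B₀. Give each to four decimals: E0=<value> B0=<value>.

d₁ = [ln(V₀/D) + (r + σ²/2)T] / (σ√T)
   = [ln(452.5785/351.0173) + (0.0663 + 0.5·0.1526²)·1.3127] / (0.1526·√1.3127)
   = [0.254126 + 0.102316] / 0.174839 = 2.038692
d₂ = d₁ − σ√T = 2.038692 − 0.174839 = 1.863853
N(d₁) = 0.979260,  N(d₂) = 0.968829,  e^(−rT) = 0.916648
E₀ = V₀·N(d₁) − D·e^(−rT)·N(d₂)
   = 452.5785·0.979260 − 351.0173·0.916648·0.968829 = 131.462230
B₀ = V₀ − E₀ = 452.5785 − 131.462230 = 321.116270

E0=131.4622 B0=321.1163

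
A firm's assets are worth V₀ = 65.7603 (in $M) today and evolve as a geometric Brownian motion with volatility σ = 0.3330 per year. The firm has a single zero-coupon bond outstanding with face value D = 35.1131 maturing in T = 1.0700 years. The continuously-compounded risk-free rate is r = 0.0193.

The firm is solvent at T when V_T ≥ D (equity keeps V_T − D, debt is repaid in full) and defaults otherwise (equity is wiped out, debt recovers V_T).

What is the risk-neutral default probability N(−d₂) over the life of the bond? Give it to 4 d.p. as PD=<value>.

PD=0.0437

d₁ = [ln(V₀/D) + (r + σ²/2)T] / (σ√T)
   = [ln(65.7603/35.1131) + (0.0193 + 0.5·0.3330²)·1.0700] / (0.3330·√1.0700)
   = [0.627442 + 0.079977] / 0.344458 = 2.053716
d₂ = d₁ − σ√T = 2.053716 − 0.344458 = 1.709258
risk-neutral PD = N(−d₂) = N(-1.709258) = 0.043702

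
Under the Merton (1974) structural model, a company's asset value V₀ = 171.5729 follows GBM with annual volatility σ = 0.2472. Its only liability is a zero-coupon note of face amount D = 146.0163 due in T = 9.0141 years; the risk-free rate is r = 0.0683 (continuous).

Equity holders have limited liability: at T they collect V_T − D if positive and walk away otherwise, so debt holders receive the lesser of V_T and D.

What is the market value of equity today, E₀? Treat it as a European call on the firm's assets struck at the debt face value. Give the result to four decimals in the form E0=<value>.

E0=98.9730

d₁ = [ln(V₀/D) + (r + σ²/2)T] / (σ√T)
   = [ln(171.5729/146.0163) + (0.0683 + 0.5·0.2472²)·9.0141] / (0.2472·√9.0141)
   = [0.161290 + 0.891079] / 0.742181 = 1.417942
d₂ = d₁ − σ√T = 1.417942 − 0.742181 = 0.675761
N(d₁) = 0.921896,  N(d₂) = 0.750404,  e^(−rT) = 0.540283
E₀ = V₀·N(d₁) − D·e^(−rT)·N(d₂)
   = 171.5729·0.921896 − 146.0163·0.540283·0.750404 = 98.972988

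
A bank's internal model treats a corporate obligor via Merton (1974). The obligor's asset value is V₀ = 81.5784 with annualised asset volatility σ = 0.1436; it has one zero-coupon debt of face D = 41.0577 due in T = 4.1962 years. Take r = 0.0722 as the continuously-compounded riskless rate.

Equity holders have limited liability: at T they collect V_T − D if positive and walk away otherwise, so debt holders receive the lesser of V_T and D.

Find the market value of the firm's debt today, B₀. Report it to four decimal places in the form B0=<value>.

d₁ = [ln(V₀/D) + (r + σ²/2)T] / (σ√T)
   = [ln(81.5784/41.0577) + (0.0722 + 0.5·0.1436²)·4.1962] / (0.1436·√4.1962)
   = [0.686586 + 0.346230] / 0.294159 = 3.511080
d₂ = d₁ − σ√T = 3.511080 − 0.294159 = 3.216920
N(d₁) = 0.999777,  N(d₂) = 0.999352,  e^(−rT) = 0.738624
E₀ = V₀·N(d₁) − D·e^(−rT)·N(d₂)
   = 81.5784·0.999777 − 41.0577·0.738624·0.999352 = 51.253622
B₀ = V₀ − E₀ = 81.5784 − 51.253622 = 30.324778

B0=30.3248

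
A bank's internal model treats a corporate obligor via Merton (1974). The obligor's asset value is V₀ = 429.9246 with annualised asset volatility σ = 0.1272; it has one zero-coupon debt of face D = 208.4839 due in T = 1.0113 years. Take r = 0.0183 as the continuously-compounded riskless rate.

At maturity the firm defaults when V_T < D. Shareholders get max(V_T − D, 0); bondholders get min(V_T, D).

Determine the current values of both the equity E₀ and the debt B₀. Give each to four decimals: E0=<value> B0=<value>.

E0=225.2636 B0=204.6610

d₁ = [ln(V₀/D) + (r + σ²/2)T] / (σ√T)
   = [ln(429.9246/208.4839) + (0.0183 + 0.5·0.1272²)·1.0113] / (0.1272·√1.0113)
   = [0.723748 + 0.026688] / 0.127917 = 5.866602
d₂ = d₁ − σ√T = 5.866602 − 0.127917 = 5.738685
N(d₁) = 1.000000,  N(d₂) = 1.000000,  e^(−rT) = 0.981663
E₀ = V₀·N(d₁) − D·e^(−rT)·N(d₂)
   = 429.9246·1.000000 − 208.4839·0.981663·1.000000 = 225.263584
B₀ = V₀ − E₀ = 429.9246 − 225.263584 = 204.661016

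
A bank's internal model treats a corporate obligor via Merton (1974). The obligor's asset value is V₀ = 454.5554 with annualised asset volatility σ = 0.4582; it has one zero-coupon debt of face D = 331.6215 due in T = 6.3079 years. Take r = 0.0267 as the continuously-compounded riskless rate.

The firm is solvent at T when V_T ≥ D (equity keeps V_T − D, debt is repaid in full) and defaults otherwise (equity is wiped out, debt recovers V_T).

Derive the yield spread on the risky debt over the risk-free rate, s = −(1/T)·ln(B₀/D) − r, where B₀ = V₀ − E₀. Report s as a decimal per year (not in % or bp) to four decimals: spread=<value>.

d₁ = [ln(V₀/D) + (r + σ²/2)T] / (σ√T)
   = [ln(454.5554/331.6215) + (0.0267 + 0.5·0.4582²)·6.3079] / (0.4582·√6.3079)
   = [0.315326 + 0.830584] / 1.150794 = 0.995756
d₂ = d₁ − σ√T = 0.995756 − 1.150794 = -0.155038
N(d₁) = 0.840316,  N(d₂) = 0.438396,  e^(−rT) = 0.844998
E₀ = V₀·N(d₁) − D·e^(−rT)·N(d₂)
   = 454.5554·0.840316 − 331.6215·0.844998·0.438396 = 259.122952
B₀ = V₀ − E₀ = 454.5554 − 259.122952 = 195.432448
spread = −(1/T)·ln(B₀/D) − r = −(1/6.3079)·ln(195.432448/331.6215) − 0.0267 = 0.05712813

spread=0.0571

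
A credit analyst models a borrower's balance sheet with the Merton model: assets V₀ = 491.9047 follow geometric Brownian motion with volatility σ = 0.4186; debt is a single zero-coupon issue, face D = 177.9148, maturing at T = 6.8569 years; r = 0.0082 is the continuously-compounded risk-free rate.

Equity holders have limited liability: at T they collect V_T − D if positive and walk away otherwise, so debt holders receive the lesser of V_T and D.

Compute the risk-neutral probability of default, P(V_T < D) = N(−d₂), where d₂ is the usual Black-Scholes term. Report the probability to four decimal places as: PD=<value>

PD=0.3332

d₁ = [ln(V₀/D) + (r + σ²/2)T] / (σ√T)
   = [ln(491.9047/177.9148) + (0.0082 + 0.5·0.4186²)·6.8569] / (0.4186·√6.8569)
   = [1.016980 + 0.656980] / 1.096133 = 1.527151
d₂ = d₁ − σ√T = 1.527151 − 1.096133 = 0.431018
risk-neutral PD = N(−d₂) = N(-0.431018) = 0.333227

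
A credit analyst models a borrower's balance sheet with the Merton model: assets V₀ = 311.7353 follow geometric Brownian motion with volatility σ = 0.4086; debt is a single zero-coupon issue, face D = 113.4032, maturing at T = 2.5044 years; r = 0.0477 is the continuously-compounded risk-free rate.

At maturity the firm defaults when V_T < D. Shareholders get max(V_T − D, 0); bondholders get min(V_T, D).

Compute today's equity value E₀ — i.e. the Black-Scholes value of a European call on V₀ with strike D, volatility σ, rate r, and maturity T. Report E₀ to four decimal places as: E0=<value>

E0=212.8882

d₁ = [ln(V₀/D) + (r + σ²/2)T] / (σ√T)
   = [ln(311.7353/113.4032) + (0.0477 + 0.5·0.4086²)·2.5044] / (0.4086·√2.5044)
   = [1.011205 + 0.328520] / 0.646622 = 2.071883
d₂ = d₁ − σ√T = 2.071883 − 0.646622 = 1.425262
N(d₁) = 0.980862,  N(d₂) = 0.922959,  e^(−rT) = 0.887400
E₀ = V₀·N(d₁) − D·e^(−rT)·N(d₂)
   = 311.7353·0.980862 − 113.4032·0.887400·0.922959 = 212.888222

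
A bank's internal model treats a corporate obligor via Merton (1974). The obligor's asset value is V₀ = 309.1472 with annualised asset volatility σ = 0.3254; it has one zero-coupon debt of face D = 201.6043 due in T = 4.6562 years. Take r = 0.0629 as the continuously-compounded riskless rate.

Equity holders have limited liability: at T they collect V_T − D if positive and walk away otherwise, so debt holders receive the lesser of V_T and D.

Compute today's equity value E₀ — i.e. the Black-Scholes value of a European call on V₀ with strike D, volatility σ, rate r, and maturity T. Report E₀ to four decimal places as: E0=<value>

E0=170.2676

d₁ = [ln(V₀/D) + (r + σ²/2)T] / (σ√T)
   = [ln(309.1472/201.6043) + (0.0629 + 0.5·0.3254²)·4.6562] / (0.3254·√4.6562)
   = [0.427511 + 0.539386] / 0.702156 = 1.377041
d₂ = d₁ − σ√T = 1.377041 − 0.702156 = 0.674885
N(d₁) = 0.915750,  N(d₂) = 0.750126,  e^(−rT) = 0.746115
E₀ = V₀·N(d₁) − D·e^(−rT)·N(d₂)
   = 309.1472·0.915750 − 201.6043·0.746115·0.750126 = 170.267648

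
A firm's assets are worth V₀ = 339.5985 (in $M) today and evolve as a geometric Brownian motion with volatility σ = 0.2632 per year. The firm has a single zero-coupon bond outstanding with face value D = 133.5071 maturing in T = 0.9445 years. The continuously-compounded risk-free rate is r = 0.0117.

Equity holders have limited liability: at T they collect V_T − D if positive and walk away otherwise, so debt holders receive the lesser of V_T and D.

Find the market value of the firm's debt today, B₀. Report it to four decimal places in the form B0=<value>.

d₁ = [ln(V₀/D) + (r + σ²/2)T] / (σ√T)
   = [ln(339.5985/133.5071) + (0.0117 + 0.5·0.2632²)·0.9445] / (0.2632·√0.9445)
   = [0.933609 + 0.043765] / 0.255792 = 3.820976
d₂ = d₁ − σ√T = 3.820976 − 0.255792 = 3.565184
N(d₁) = 0.999934,  N(d₂) = 0.999818,  e^(−rT) = 0.989010
E₀ = V₀·N(d₁) − D·e^(−rT)·N(d₂)
   = 339.5985·0.999934 − 133.5071·0.989010·0.999818 = 207.560053
B₀ = V₀ − E₀ = 339.5985 − 207.560053 = 132.038447

B0=132.0384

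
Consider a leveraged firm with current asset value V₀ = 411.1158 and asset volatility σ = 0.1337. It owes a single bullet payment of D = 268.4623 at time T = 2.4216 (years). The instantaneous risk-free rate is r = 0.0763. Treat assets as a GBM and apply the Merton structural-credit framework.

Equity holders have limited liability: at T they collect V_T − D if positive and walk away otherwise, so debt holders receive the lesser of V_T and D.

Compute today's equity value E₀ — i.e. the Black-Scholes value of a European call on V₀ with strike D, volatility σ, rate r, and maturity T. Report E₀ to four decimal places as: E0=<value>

E0=187.9738

d₁ = [ln(V₀/D) + (r + σ²/2)T] / (σ√T)
   = [ln(411.1158/268.4623) + (0.0763 + 0.5·0.1337²)·2.4216] / (0.1337·√2.4216)
   = [0.426164 + 0.206412] / 0.208057 = 3.040398
d₂ = d₁ − σ√T = 3.040398 − 0.208057 = 2.832340
N(d₁) = 0.998819,  N(d₂) = 0.997690,  e^(−rT) = 0.831297
E₀ = V₀·N(d₁) − D·e^(−rT)·N(d₂)
   = 411.1158·0.998819 − 268.4623·0.831297·0.997690 = 187.973840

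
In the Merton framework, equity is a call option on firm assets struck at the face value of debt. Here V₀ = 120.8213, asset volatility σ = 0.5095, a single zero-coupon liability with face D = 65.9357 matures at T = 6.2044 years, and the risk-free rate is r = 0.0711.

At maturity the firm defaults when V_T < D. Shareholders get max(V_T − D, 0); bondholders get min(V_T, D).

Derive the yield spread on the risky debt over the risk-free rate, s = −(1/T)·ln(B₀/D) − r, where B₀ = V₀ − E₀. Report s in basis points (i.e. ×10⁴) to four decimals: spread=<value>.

d₁ = [ln(V₀/D) + (r + σ²/2)T] / (σ√T)
   = [ln(120.8213/65.9357) + (0.0711 + 0.5·0.5095²)·6.2044] / (0.5095·√6.2044)
   = [0.605633 + 1.246434] / 1.269095 = 1.459360
d₂ = d₁ − σ√T = 1.459360 − 1.269095 = 0.190265
N(d₁) = 0.927767,  N(d₂) = 0.575449,  e^(−rT) = 0.643307
E₀ = V₀·N(d₁) − D·e^(−rT)·N(d₂)
   = 120.8213·0.927767 − 65.9357·0.643307·0.575449 = 87.685228
B₀ = V₀ − E₀ = 120.8213 − 87.685228 = 33.136072
spread = −(1/T)·ln(B₀/D) − r = −(1/6.2044)·ln(33.136072/65.9357) − 0.0711 = 0.03979832
in basis points: 0.03979832 × 10⁴ = 397.9832 bp

spread=397.9832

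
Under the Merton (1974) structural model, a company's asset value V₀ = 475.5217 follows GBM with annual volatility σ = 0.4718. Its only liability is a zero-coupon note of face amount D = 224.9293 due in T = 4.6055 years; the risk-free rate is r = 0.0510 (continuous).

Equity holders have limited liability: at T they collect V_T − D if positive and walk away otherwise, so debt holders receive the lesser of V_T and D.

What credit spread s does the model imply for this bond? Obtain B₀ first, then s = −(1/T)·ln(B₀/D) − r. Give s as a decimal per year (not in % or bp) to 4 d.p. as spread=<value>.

d₁ = [ln(V₀/D) + (r + σ²/2)T] / (σ√T)
   = [ln(475.5217/224.9293) + (0.0510 + 0.5·0.4718²)·4.6055] / (0.4718·√4.6055)
   = [0.748626 + 0.747462] / 1.012503 = 1.477613
d₂ = d₁ − σ√T = 1.477613 − 1.012503 = 0.465110
N(d₁) = 0.930244,  N(d₂) = 0.679074,  e^(−rT) = 0.790665
E₀ = V₀·N(d₁) − D·e^(−rT)·N(d₂)
   = 475.5217·0.930244 − 224.9293·0.790665·0.679074 = 321.582315
B₀ = V₀ − E₀ = 475.5217 − 321.582315 = 153.939385
spread = −(1/T)·ln(B₀/D) − r = −(1/4.6055)·ln(153.939385/224.9293) − 0.0510 = 0.03134225

spread=0.0313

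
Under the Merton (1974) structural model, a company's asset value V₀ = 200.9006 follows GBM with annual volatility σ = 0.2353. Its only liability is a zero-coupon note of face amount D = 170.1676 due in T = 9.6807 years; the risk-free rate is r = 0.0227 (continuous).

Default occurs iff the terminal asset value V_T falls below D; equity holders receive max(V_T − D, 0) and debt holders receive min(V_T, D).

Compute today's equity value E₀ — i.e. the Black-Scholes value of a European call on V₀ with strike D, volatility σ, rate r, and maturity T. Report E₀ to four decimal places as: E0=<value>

d₁ = [ln(V₀/D) + (r + σ²/2)T] / (σ√T)
   = [ln(200.9006/170.1676) + (0.0227 + 0.5·0.2353²)·9.6807] / (0.2353·√9.6807)
   = [0.166026 + 0.487743] / 0.732108 = 0.892996
d₂ = d₁ − σ√T = 0.892996 − 0.732108 = 0.160887
N(d₁) = 0.814070,  N(d₂) = 0.563909,  e^(−rT) = 0.802718
E₀ = V₀·N(d₁) − D·e^(−rT)·N(d₂)
   = 200.9006·0.814070 − 170.1676·0.802718·0.563909 = 86.519165

E0=86.5192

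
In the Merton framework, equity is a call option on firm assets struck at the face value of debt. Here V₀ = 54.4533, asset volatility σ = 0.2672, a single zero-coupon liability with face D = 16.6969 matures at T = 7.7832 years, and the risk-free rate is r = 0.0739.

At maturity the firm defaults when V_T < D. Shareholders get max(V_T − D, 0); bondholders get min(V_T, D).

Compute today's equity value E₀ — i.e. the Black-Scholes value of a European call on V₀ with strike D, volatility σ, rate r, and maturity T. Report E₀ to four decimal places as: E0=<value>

E0=45.1088

d₁ = [ln(V₀/D) + (r + σ²/2)T] / (σ√T)
   = [ln(54.4533/16.6969) + (0.0739 + 0.5·0.2672²)·7.7832] / (0.2672·√7.7832)
   = [1.182120 + 0.853023] / 0.745445 = 2.730105
d₂ = d₁ − σ√T = 2.730105 − 0.745445 = 1.984660
N(d₁) = 0.996834,  N(d₂) = 0.976409,  e^(−rT) = 0.562604
E₀ = V₀·N(d₁) − D·e^(−rT)·N(d₂)
   = 54.4533·0.996834 − 16.6969·0.562604·0.976409 = 45.108776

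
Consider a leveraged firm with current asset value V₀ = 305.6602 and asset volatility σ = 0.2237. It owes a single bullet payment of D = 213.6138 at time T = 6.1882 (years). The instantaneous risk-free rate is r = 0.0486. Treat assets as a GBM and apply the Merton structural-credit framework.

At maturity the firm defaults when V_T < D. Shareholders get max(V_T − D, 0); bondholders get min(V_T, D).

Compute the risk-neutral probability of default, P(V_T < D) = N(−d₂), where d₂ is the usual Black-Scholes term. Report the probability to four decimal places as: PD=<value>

d₁ = [ln(V₀/D) + (r + σ²/2)T] / (σ√T)
   = [ln(305.6602/213.6138) + (0.0486 + 0.5·0.2237²)·6.1882] / (0.2237·√6.1882)
   = [0.358304 + 0.455581] / 0.556478 = 1.462564
d₂ = d₁ − σ√T = 1.462564 − 0.556478 = 0.906086
risk-neutral PD = N(−d₂) = N(-0.906086) = 0.182445

PD=0.1824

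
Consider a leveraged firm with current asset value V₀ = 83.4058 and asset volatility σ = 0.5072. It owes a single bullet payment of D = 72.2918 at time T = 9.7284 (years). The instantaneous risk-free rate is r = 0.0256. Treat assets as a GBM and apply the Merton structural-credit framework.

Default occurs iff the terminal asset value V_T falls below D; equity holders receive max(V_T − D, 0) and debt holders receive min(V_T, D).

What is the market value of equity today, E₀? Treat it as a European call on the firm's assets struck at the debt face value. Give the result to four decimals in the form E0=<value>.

d₁ = [ln(V₀/D) + (r + σ²/2)T] / (σ√T)
   = [ln(83.4058/72.2918) + (0.0256 + 0.5·0.5072²)·9.7284] / (0.5072·√9.7284)
   = [0.143007 + 1.500371] / 1.581976 = 1.038814
d₂ = d₁ − σ√T = 1.038814 − 1.581976 = -0.543163
N(d₁) = 0.850554,  N(d₂) = 0.293509,  e^(−rT) = 0.779543
E₀ = V₀·N(d₁) − D·e^(−rT)·N(d₂)
   = 83.4058·0.850554 − 72.2918·0.779543·0.293509 = 54.400586

E0=54.4006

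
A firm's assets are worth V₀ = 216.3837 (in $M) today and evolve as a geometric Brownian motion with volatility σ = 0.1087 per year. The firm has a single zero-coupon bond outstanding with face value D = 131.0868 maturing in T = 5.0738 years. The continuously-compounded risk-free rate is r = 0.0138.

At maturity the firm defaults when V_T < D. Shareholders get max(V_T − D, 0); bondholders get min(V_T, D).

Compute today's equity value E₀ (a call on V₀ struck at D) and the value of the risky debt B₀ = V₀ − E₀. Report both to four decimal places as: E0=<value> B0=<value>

d₁ = [ln(V₀/D) + (r + σ²/2)T] / (σ√T)
   = [ln(216.3837/131.0868) + (0.0138 + 0.5·0.1087²)·5.0738] / (0.1087·√5.0738)
   = [0.501194 + 0.099994] / 0.244848 = 2.455351
d₂ = d₁ − σ√T = 2.455351 − 0.244848 = 2.210503
N(d₁) = 0.992963,  N(d₂) = 0.986465,  e^(−rT) = 0.932377
E₀ = V₀·N(d₁) − D·e^(−rT)·N(d₂)
   = 216.3837·0.992963 − 131.0868·0.932377·0.986465 = 94.292957
B₀ = V₀ − E₀ = 216.3837 − 94.292957 = 122.090743

E0=94.2930 B0=122.0907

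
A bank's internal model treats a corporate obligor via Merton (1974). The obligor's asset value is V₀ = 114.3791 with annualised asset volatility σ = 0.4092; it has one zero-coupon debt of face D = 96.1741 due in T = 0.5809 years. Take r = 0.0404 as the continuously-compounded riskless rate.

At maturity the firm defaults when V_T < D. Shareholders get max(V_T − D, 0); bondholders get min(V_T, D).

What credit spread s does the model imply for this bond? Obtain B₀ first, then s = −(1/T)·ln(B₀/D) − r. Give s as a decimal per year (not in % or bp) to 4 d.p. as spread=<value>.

d₁ = [ln(V₀/D) + (r + σ²/2)T] / (σ√T)
   = [ln(114.3791/96.1741) + (0.0404 + 0.5·0.4092²)·0.5809] / (0.4092·√0.5809)
   = [0.173358 + 0.072103] / 0.311879 = 0.787039
d₂ = d₁ − σ√T = 0.787039 − 0.311879 = 0.475160
N(d₁) = 0.784370,  N(d₂) = 0.682663,  e^(−rT) = 0.976805
E₀ = V₀·N(d₁) − D·e^(−rT)·N(d₂)
   = 114.3791·0.784370 − 96.1741·0.976805·0.682663 = 25.583908
B₀ = V₀ − E₀ = 114.3791 − 25.583908 = 88.795192
spread = −(1/T)·ln(B₀/D) − r = −(1/0.5809)·ln(88.795192/96.1741) − 0.0404 = 0.09702054

spread=0.0970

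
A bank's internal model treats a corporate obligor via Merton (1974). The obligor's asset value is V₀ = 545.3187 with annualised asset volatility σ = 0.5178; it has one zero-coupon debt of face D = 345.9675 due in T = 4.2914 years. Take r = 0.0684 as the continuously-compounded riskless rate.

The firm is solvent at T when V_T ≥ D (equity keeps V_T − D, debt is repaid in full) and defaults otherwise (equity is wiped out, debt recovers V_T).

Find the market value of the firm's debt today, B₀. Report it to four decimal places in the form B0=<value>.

d₁ = [ln(V₀/D) + (r + σ²/2)T] / (σ√T)
   = [ln(545.3187/345.9675) + (0.0684 + 0.5·0.5178²)·4.2914] / (0.5178·√4.2914)
   = [0.455026 + 0.868830] / 1.072659 = 1.234182
d₂ = d₁ − σ√T = 1.234182 − 1.072659 = 0.161523
N(d₁) = 0.891432,  N(d₂) = 0.564159,  e^(−rT) = 0.745626
E₀ = V₀·N(d₁) − D·e^(−rT)·N(d₂)
   = 545.3187·0.891432 − 345.9675·0.745626·0.564159 = 340.582988
B₀ = V₀ − E₀ = 545.3187 − 340.582988 = 204.735712

B0=204.7357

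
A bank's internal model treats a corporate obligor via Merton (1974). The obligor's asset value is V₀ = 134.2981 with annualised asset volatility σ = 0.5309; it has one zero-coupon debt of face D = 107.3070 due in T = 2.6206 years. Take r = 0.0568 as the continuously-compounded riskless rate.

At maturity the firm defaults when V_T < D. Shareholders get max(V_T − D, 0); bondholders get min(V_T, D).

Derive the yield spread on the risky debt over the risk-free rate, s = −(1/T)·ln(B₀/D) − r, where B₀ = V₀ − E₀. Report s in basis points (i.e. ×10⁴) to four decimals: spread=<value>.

d₁ = [ln(V₀/D) + (r + σ²/2)T] / (σ√T)
   = [ln(134.2981/107.3070) + (0.0568 + 0.5·0.5309²)·2.6206] / (0.5309·√2.6206)
   = [0.224368 + 0.518164] / 0.859435 = 0.863977
d₂ = d₁ − σ√T = 0.863977 − 0.859435 = 0.004542
N(d₁) = 0.806200,  N(d₂) = 0.501812,  e^(−rT) = 0.861698
E₀ = V₀·N(d₁) − D·e^(−rT)·N(d₂)
   = 134.2981·0.806200 − 107.3070·0.861698·0.501812 = 61.870420
B₀ = V₀ − E₀ = 134.2981 − 61.870420 = 72.427680
spread = −(1/T)·ln(B₀/D) − r = −(1/2.6206)·ln(72.427680/107.3070) − 0.0568 = 0.09320585
in basis points: 0.09320585 × 10⁴ = 932.0585 bp

spread=932.0585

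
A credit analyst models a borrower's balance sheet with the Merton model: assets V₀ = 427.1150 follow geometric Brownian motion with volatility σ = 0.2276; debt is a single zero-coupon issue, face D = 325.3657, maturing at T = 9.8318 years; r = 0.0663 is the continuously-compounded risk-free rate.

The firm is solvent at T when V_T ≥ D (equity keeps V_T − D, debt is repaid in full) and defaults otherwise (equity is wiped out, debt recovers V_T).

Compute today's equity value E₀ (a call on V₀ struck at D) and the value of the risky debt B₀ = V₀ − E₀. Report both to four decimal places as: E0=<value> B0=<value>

E0=266.0361 B0=161.0789

d₁ = [ln(V₀/D) + (r + σ²/2)T] / (σ√T)
   = [ln(427.1150/325.3657) + (0.0663 + 0.5·0.2276²)·9.8318] / (0.2276·√9.8318)
   = [0.272104 + 0.906501] / 0.713656 = 1.651502
d₂ = d₁ − σ√T = 1.651502 − 0.713656 = 0.937847
N(d₁) = 0.950682,  N(d₂) = 0.825838,  e^(−rT) = 0.521082
E₀ = V₀·N(d₁) − D·e^(−rT)·N(d₂)
   = 427.1150·0.950682 − 325.3657·0.521082·0.825838 = 266.036138
B₀ = V₀ − E₀ = 427.1150 − 266.036138 = 161.078862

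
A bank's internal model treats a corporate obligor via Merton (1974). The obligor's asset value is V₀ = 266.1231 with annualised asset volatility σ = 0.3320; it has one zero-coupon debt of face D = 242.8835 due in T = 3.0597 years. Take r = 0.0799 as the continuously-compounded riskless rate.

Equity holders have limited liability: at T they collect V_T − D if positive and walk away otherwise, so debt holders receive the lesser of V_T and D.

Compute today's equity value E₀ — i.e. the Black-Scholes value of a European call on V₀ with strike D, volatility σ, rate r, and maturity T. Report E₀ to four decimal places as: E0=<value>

d₁ = [ln(V₀/D) + (r + σ²/2)T] / (σ√T)
   = [ln(266.1231/242.8835) + (0.0799 + 0.5·0.3320²)·3.0597] / (0.3320·√3.0597)
   = [0.091377 + 0.413096] / 0.580734 = 0.868682
d₂ = d₁ − σ√T = 0.868682 − 0.580734 = 0.287947
N(d₁) = 0.807489,  N(d₂) = 0.613306,  e^(−rT) = 0.783119
E₀ = V₀·N(d₁) − D·e^(−rT)·N(d₂)
   = 266.1231·0.807489 − 242.8835·0.783119·0.613306 = 98.236515

E0=98.2365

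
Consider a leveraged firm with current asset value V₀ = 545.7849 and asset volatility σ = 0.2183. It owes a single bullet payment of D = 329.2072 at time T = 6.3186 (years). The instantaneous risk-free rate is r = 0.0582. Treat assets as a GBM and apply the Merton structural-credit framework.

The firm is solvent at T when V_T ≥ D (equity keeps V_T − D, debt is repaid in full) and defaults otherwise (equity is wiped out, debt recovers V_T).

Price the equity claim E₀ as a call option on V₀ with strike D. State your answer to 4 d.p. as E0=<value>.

E0=322.3406

d₁ = [ln(V₀/D) + (r + σ²/2)T] / (σ√T)
   = [ln(545.7849/329.2072) + (0.0582 + 0.5·0.2183²)·6.3186] / (0.2183·√6.3186)
   = [0.505538 + 0.518299] / 0.548737 = 1.865805
d₂ = d₁ − σ√T = 1.865805 − 0.548737 = 1.317068
N(d₁) = 0.968966,  N(d₂) = 0.906092,  e^(−rT) = 0.692295
E₀ = V₀·N(d₁) − D·e^(−rT)·N(d₂)
   = 545.7849·0.968966 − 329.2072·0.692295·0.906092 = 322.340621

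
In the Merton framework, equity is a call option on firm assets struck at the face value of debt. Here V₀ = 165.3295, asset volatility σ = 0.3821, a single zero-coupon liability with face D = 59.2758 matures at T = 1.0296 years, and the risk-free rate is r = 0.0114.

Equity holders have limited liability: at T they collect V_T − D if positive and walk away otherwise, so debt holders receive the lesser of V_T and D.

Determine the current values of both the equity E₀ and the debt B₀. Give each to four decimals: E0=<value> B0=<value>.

d₁ = [ln(V₀/D) + (r + σ²/2)T] / (σ√T)
   = [ln(165.3295/59.2758) + (0.0114 + 0.5·0.3821²)·1.0296] / (0.3821·√1.0296)
   = [1.025739 + 0.086898] / 0.387714 = 2.869740
d₂ = d₁ − σ√T = 2.869740 − 0.387714 = 2.482026
N(d₁) = 0.997946,  N(d₂) = 0.993468,  e^(−rT) = 0.988331
E₀ = V₀·N(d₁) − D·e^(−rT)·N(d₂)
   = 165.3295·0.997946 − 59.2758·0.988331·0.993468 = 106.788449
B₀ = V₀ − E₀ = 165.3295 − 106.788449 = 58.541051

E0=106.7884 B0=58.5411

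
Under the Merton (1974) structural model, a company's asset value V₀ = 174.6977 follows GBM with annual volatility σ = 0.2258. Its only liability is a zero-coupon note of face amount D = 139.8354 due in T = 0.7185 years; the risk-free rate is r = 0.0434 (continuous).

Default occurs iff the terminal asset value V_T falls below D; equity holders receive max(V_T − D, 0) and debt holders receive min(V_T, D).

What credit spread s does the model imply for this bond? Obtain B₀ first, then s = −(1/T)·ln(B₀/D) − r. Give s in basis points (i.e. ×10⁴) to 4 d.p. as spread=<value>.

spread=130.4736

d₁ = [ln(V₀/D) + (r + σ²/2)T] / (σ√T)
   = [ln(174.6977/139.8354) + (0.0434 + 0.5·0.2258²)·0.7185] / (0.2258·√0.7185)
   = [0.222591 + 0.049499] / 0.191398 = 1.421596
d₂ = d₁ − σ√T = 1.421596 − 0.191398 = 1.230198
N(d₁) = 0.922428,  N(d₂) = 0.890688,  e^(−rT) = 0.969298
E₀ = V₀·N(d₁) − D·e^(−rT)·N(d₂)
   = 174.6977·0.922428 − 139.8354·0.969298·0.890688 = 40.420196
B₀ = V₀ − E₀ = 174.6977 − 40.420196 = 134.277504
spread = −(1/T)·ln(B₀/D) − r = −(1/0.7185)·ln(134.277504/139.8354) − 0.0434 = 0.01304736
in basis points: 0.01304736 × 10⁴ = 130.4736 bp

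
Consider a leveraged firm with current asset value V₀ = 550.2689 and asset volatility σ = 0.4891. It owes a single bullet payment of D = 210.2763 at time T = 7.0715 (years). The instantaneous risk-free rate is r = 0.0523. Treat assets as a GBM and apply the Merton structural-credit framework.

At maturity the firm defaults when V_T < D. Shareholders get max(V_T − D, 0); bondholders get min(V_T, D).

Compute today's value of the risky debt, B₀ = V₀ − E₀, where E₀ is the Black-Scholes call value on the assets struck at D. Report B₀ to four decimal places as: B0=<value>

B0=119.6786

d₁ = [ln(V₀/D) + (r + σ²/2)T] / (σ√T)
   = [ln(550.2689/210.2763) + (0.0523 + 0.5·0.4891²)·7.0715] / (0.4891·√7.0715)
   = [0.961985 + 1.215657] / 1.300629 = 1.674299
d₂ = d₁ − σ√T = 1.674299 − 1.300629 = 0.373670
N(d₁) = 0.952964,  N(d₂) = 0.645675,  e^(−rT) = 0.690845
E₀ = V₀·N(d₁) − D·e^(−rT)·N(d₂)
   = 550.2689·0.952964 − 210.2763·0.690845·0.645675 = 430.590321
B₀ = V₀ − E₀ = 550.2689 − 430.590321 = 119.678579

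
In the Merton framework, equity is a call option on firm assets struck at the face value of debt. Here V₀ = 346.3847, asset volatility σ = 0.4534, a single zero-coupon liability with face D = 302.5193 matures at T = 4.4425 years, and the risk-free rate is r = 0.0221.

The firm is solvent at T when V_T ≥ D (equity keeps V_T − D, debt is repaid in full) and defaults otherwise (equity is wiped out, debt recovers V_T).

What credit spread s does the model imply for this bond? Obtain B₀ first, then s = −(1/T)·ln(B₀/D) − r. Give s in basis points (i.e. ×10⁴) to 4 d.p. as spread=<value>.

d₁ = [ln(V₀/D) + (r + σ²/2)T] / (σ√T)
   = [ln(346.3847/302.5193) + (0.0221 + 0.5·0.4534²)·4.4425] / (0.4534·√4.4425)
   = [0.135405 + 0.554805] / 0.955642 = 0.722247
d₂ = d₁ − σ√T = 0.722247 − 0.955642 = -0.233395
N(d₁) = 0.764929,  N(d₂) = 0.407728,  e^(−rT) = 0.906486
E₀ = V₀·N(d₁) − D·e^(−rT)·N(d₂)
   = 346.3847·0.764929 − 302.5193·0.906486·0.407728 = 153.148674
B₀ = V₀ − E₀ = 346.3847 − 153.148674 = 193.236026
spread = −(1/T)·ln(B₀/D) − r = −(1/4.4425)·ln(193.236026/302.5193) − 0.0221 = 0.07879650
in basis points: 0.07879650 × 10⁴ = 787.9650 bp

spread=787.9650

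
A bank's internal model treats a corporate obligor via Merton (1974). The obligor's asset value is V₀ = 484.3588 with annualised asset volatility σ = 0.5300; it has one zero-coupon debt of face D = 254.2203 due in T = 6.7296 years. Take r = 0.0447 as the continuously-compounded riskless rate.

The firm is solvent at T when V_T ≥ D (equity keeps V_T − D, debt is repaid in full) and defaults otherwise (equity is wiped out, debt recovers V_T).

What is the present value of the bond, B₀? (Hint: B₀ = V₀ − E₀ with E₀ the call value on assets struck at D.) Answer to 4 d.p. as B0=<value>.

B0=135.0568

d₁ = [ln(V₀/D) + (r + σ²/2)T] / (σ√T)
   = [ln(484.3588/254.2203) + (0.0447 + 0.5·0.5300²)·6.7296] / (0.5300·√6.7296)
   = [0.644625 + 1.245985] / 1.374898 = 1.375091
d₂ = d₁ − σ√T = 1.375091 − 1.374898 = 0.000193
N(d₁) = 0.915448,  N(d₂) = 0.500077,  e^(−rT) = 0.740216
E₀ = V₀·N(d₁) − D·e^(−rT)·N(d₂)
   = 484.3588·0.915448 − 254.2203·0.740216·0.500077 = 349.302016
B₀ = V₀ − E₀ = 484.3588 − 349.302016 = 135.056784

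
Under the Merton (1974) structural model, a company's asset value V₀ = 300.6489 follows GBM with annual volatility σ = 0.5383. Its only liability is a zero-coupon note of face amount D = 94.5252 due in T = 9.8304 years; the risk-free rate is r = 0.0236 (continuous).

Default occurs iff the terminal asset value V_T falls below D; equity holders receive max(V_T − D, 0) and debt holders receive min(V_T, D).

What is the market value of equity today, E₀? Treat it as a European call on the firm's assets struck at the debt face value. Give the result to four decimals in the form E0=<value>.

E0=249.4346

d₁ = [ln(V₀/D) + (r + σ²/2)T] / (σ√T)
   = [ln(300.6489/94.5252) + (0.0236 + 0.5·0.5383²)·9.8304] / (0.5383·√9.8304)
   = [1.157077 + 1.656260] / 1.687757 = 1.666908
d₂ = d₁ − σ√T = 1.666908 − 1.687757 = -0.020849
N(d₁) = 0.952234,  N(d₂) = 0.491683,  e^(−rT) = 0.792948
E₀ = V₀·N(d₁) − D·e^(−rT)·N(d₂)
   = 300.6489·0.952234 − 94.5252·0.792948·0.491683 = 249.434599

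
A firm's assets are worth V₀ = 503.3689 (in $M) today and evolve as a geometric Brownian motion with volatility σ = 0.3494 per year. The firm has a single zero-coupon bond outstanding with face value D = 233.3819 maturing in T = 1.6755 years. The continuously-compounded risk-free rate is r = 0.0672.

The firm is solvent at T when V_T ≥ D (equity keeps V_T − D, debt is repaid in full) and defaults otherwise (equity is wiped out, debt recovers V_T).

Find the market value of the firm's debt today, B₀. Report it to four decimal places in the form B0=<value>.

d₁ = [ln(V₀/D) + (r + σ²/2)T] / (σ√T)
   = [ln(503.3689/233.3819) + (0.0672 + 0.5·0.3494²)·1.6755] / (0.3494·√1.6755)
   = [0.768647 + 0.214866] / 0.452267 = 2.174629
d₂ = d₁ − σ√T = 2.174629 − 0.452267 = 1.722362
N(d₁) = 0.985171,  N(d₂) = 0.957498,  e^(−rT) = 0.893514
E₀ = V₀·N(d₁) − D·e^(−rT)·N(d₂)
   = 503.3689·0.985171 − 233.3819·0.893514·0.957498 = 296.237472
B₀ = V₀ − E₀ = 503.3689 − 296.237472 = 207.131428

B0=207.1314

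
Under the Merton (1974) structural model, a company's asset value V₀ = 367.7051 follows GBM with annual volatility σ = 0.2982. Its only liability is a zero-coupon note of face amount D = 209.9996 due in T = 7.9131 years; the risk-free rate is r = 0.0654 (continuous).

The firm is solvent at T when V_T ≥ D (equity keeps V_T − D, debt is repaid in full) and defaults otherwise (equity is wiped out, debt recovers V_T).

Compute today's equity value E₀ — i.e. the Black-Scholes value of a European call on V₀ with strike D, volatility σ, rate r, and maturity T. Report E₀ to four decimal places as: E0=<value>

d₁ = [ln(V₀/D) + (r + σ²/2)T] / (σ√T)
   = [ln(367.7051/209.9996) + (0.0654 + 0.5·0.2982²)·7.9131] / (0.2982·√7.9131)
   = [0.560176 + 0.869346] / 0.838844 = 1.704158
d₂ = d₁ − σ√T = 1.704158 − 0.838844 = 0.865314
N(d₁) = 0.955824,  N(d₂) = 0.806567,  e^(−rT) = 0.595999
E₀ = V₀·N(d₁) − D·e^(−rT)·N(d₂)
   = 367.7051·0.955824 − 209.9996·0.595999·0.806567 = 250.511933

E0=250.5119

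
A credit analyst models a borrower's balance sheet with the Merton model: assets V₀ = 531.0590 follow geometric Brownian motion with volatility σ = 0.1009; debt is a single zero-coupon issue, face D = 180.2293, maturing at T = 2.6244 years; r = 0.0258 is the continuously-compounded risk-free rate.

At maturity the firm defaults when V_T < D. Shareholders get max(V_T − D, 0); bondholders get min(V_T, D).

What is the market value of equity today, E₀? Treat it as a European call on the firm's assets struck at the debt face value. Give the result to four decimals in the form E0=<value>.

d₁ = [ln(V₀/D) + (r + σ²/2)T] / (σ√T)
   = [ln(531.0590/180.2293) + (0.0258 + 0.5·0.1009²)·2.6244] / (0.1009·√2.6244)
   = [1.080643 + 0.081069] / 0.163458 = 7.107098
d₂ = d₁ − σ√T = 7.107098 − 0.163458 = 6.943640
N(d₁) = 1.000000,  N(d₂) = 1.000000,  e^(−rT) = 0.934532
E₀ = V₀·N(d₁) − D·e^(−rT)·N(d₂)
   = 531.0590·1.000000 − 180.2293·0.934532·1.000000 = 362.628970

E0=362.6290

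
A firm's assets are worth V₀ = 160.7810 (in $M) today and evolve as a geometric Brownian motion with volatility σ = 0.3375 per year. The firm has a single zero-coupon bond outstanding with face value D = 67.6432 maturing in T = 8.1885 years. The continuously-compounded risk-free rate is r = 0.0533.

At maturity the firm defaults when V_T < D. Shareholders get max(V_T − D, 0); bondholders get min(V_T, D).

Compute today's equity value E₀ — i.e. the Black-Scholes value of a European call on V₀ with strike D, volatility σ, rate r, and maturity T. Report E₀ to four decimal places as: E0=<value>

E0=120.1249

d₁ = [ln(V₀/D) + (r + σ²/2)T] / (σ√T)
   = [ln(160.7810/67.6432) + (0.0533 + 0.5·0.3375²)·8.1885] / (0.3375·√8.1885)
   = [0.865796 + 0.902808] / 0.965775 = 1.831280
d₂ = d₁ − σ√T = 1.831280 − 0.965775 = 0.865505
N(d₁) = 0.966471,  N(d₂) = 0.806619,  e^(−rT) = 0.646329
E₀ = V₀·N(d₁) − D·e^(−rT)·N(d₂)
   = 160.7810·0.966471 − 67.6432·0.646329·0.806619 = 120.124930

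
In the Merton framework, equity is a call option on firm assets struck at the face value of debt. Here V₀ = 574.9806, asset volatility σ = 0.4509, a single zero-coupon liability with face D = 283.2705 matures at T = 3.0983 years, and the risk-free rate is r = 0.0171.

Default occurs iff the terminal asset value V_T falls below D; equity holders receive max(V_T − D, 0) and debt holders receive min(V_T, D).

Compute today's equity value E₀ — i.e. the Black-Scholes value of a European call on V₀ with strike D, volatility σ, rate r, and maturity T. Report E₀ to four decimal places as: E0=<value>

E0=333.0773

d₁ = [ln(V₀/D) + (r + σ²/2)T] / (σ√T)
   = [ln(574.9806/283.2705) + (0.0171 + 0.5·0.4509²)·3.0983] / (0.4509·√3.0983)
   = [0.707934 + 0.367940] / 0.793674 = 1.355562
d₂ = d₁ − σ√T = 1.355562 − 0.793674 = 0.561888
N(d₁) = 0.912381,  N(d₂) = 0.712904,  e^(−rT) = 0.948398
E₀ = V₀·N(d₁) − D·e^(−rT)·N(d₂)
   = 574.9806·0.912381 − 283.2705·0.948398·0.712904 = 333.077281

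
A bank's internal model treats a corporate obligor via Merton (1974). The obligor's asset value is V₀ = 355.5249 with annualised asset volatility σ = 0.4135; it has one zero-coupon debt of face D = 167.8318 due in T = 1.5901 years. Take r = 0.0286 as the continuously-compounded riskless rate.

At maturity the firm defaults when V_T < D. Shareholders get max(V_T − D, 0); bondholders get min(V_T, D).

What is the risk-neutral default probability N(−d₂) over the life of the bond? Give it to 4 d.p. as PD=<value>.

d₁ = [ln(V₀/D) + (r + σ²/2)T] / (σ√T)
   = [ln(355.5249/167.8318) + (0.0286 + 0.5·0.4135²)·1.5901] / (0.4135·√1.5901)
   = [0.750633 + 0.181416] / 0.521420 = 1.787521
d₂ = d₁ − σ√T = 1.787521 − 0.521420 = 1.266101
risk-neutral PD = N(−d₂) = N(-1.266101) = 0.102738

PD=0.1027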